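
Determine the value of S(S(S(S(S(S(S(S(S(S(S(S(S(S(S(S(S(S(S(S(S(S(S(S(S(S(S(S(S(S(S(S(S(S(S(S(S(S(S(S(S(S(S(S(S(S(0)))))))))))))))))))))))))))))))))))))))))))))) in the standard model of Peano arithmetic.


Counting successors applied to 0:
46 applications of S to 0 = 46

46


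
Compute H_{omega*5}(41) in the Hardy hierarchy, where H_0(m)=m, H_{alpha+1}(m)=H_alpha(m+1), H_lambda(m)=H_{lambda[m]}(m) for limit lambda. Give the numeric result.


H_{omega*5}(41):
For the Hardy hierarchy, H_{omega*k}(n) = 2^k * n.
2^5 = 32.
32 * 41 = 1312

1312


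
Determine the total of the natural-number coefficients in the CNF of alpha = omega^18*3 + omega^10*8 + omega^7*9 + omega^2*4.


CNF: omega^18*3 + omega^10*8 + omega^7*9 + omega^2*4
Coefficients: 3 + 8 + 9 + 4 = 24

24


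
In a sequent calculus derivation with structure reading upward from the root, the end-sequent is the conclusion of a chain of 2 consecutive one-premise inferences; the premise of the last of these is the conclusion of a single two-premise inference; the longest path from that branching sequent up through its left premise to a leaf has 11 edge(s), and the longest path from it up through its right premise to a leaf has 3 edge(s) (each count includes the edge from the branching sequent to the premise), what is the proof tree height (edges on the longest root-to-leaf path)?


Longest path through the left premise: 11 edges (measured from the branching sequent)
Longest path through the right premise: 3 edges
Height of the subtree rooted at the branching sequent: max(11, 3) = 11
The branching sequent sits 2 edges above the root (the chain of one-premise inferences), so height = 11 + 2 = 13

13


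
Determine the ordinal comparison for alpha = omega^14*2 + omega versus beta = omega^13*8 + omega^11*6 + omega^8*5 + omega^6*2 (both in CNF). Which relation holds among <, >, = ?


Compare term by term from highest exponent:
alpha = omega^14*2 + omega
beta = omega^13*8 + omega^11*6 + omega^8*5 + omega^6*2
Term 1: alpha has omega^14*2, beta has omega^13*8
Term 2: alpha has omega^1*1, beta has omega^11*6
Term 3: alpha has omega^0*0, beta has omega^8*5
Term 4: alpha has omega^0*0, beta has omega^6*2
Result: alpha > beta

alpha > beta


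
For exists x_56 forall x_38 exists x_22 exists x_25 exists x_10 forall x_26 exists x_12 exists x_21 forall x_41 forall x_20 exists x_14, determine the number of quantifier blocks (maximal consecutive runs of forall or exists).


Alternations = 6.
Blocks = alternations + 1 = 7

7


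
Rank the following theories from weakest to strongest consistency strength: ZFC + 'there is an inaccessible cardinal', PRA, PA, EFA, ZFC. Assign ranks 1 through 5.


Ordering by consistency strength:
1. EFA
2. PRA
3. PA
4. ZFC
5. ZFC + 'there is an inaccessible cardinal'


ZFC + 'there is an inaccessible cardinal'=5, PRA=2, PA=3, EFA=1, ZFC=4


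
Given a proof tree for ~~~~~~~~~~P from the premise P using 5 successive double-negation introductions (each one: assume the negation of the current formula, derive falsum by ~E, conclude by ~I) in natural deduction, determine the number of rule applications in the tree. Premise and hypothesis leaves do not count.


Each double-negation introduction (from C infer ~~C) uses 2 inference nodes: one ~E (C and ~C give falsum) and one ~I (discharge ~C).
5 double negations = 5 * 2 = 10 inference nodes.

10


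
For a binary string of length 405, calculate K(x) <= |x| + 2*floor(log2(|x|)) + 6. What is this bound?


floor(log2(405)) = 8
2 * 8 = 16
K(x) <= 405 + 16 + 6 = 427

427


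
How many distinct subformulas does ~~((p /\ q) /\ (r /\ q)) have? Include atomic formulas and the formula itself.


Formula: ~~((p /\ q) /\ (r /\ q))
Subformulas found:
  1. q
  2. r
  3. p
  4. (p /\ q)
  5. (r /\ q)
  6. ((p /\ q) /\ (r /\ q))
  7. ~((p /\ q) /\ (r /\ q))
  8. ~~((p /\ q) /\ (r /\ q))
Total distinct subformulas = 8

8


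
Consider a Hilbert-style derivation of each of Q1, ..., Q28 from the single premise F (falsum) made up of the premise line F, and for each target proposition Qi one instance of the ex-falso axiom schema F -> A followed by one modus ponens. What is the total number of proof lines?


Ex falso, line by line:
- 1 premise line (F)
- 28 targets, each needing 1 axiom instance (F -> Qi) + 1 MP = 2 lines: 2 * 28 = 56
Total = 1 + 56 = 57 lines.

57


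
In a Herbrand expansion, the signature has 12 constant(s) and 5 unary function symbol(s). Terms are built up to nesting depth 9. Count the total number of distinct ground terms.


Herbrand terms by depth:
Depth 0: 12 constants
Depth 1: 60 new terms (running total: 72)
Depth 2: 300 new terms (running total: 372)
Depth 3: 1500 new terms (running total: 1872)
Depth 4: 7500 new terms (running total: 9372)
Depth 5: 37500 new terms (running total: 46872)
Depth 6: 187500 new terms (running total: 234372)
Depth 7: 937500 new terms (running total: 1171872)
Depth 8: 4687500 new terms (running total: 5859372)
Depth 9: 23437500 new terms (running total: 29296872)
Total distinct ground terms = 29296872

29296872


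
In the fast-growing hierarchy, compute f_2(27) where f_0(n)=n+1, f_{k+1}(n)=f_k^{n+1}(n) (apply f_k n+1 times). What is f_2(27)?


f_2(27) = f_1^28(27)
f_1(m) = 2m + 1.
Iterating: f_1^k(n) = 2^k*(n+1) - 1.
f_2(27) = 2^28*(27+1) - 1 = 268435456*28 - 1 = 7516192767

7516192767


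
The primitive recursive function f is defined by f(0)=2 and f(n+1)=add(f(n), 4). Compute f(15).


f(0) = 2
f(1) = add(f(0), 4) = add(2, 4) = 6
f(2) = add(f(1), 4) = add(6, 4) = 10
f(3) = add(f(2), 4) = add(10, 4) = 14
f(4) = add(f(3), 4) = add(14, 4) = 18
f(5) = add(f(4), 4) = add(18, 4) = 22
f(6) = add(f(5), 4) = add(22, 4) = 26
f(7) = add(f(6), 4) = add(26, 4) = 30
f(8) = add(f(7), 4) = add(30, 4) = 34
f(9) = add(f(8), 4) = add(34, 4) = 38
f(10) = add(f(9), 4) = add(38, 4) = 42
f(11) = add(f(10), 4) = add(42, 4) = 46
f(12) = add(f(11), 4) = add(46, 4) = 50
f(13) = add(f(12), 4) = add(50, 4) = 54
f(14) = add(f(13), 4) = add(54, 4) = 58
f(15) = add(f(14), 4) = add(58, 4) = 62


62


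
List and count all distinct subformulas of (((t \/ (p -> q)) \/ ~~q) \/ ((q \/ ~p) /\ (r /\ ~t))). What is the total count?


Formula: (((t \/ (p -> q)) \/ ~~q) \/ ((q \/ ~p) /\ (r /\ ~t)))
Subformulas found:
  1. q
  2. r
  3. t
  4. p
  5. ~t
  6. ~p
  7. ~q
  8. ~~q
  9. (p -> q)
  10. (r /\ ~t)
  11. (q \/ ~p)
  12. (t \/ (p -> q))
  13. ((t \/ (p -> q)) \/ ~~q)
  14. ((q \/ ~p) /\ (r /\ ~t))
  15. (((t \/ (p -> q)) \/ ~~q) \/ ((q \/ ~p) /\ (r /\ ~t)))
Total distinct subformulas = 15

15


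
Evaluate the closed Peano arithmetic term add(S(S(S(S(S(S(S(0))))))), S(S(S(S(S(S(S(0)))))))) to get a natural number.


add(S^7(0), S^7(0)):
S^7(0) = 7
S^7(0) = 7
7 + 7 = 14

14


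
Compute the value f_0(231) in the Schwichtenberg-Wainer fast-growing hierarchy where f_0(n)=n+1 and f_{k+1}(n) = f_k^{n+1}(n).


f_0(231) = 231 + 1 = 232

232


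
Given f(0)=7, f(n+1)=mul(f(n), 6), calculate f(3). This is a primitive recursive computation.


f(0) = 7
f(1) = mul(f(0), 6) = mul(7, 6) = 42
f(2) = mul(f(1), 6) = mul(42, 6) = 252
f(3) = mul(f(2), 6) = mul(252, 6) = 1512


1512


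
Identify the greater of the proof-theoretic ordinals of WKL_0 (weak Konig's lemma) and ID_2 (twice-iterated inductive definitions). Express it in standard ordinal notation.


Proof-theoretic ordinal of WKL_0 (weak Konig's lemma): omega^omega
Proof-theoretic ordinal of ID_2 (twice-iterated inductive definitions): psi_0(epsilon_{Omega_2+1})
Comparing: omega^omega < psi_0(epsilon_{Omega_2+1}).
The larger ordinal is psi_0(epsilon_{Omega_2+1}) (from ID_2 (twice-iterated inductive definitions)).

psi_0(epsilon_{Omega_2+1})


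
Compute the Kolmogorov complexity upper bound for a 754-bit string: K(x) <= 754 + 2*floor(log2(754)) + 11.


floor(log2(754)) = 9
2 * 9 = 18
K(x) <= 754 + 18 + 11 = 783

783


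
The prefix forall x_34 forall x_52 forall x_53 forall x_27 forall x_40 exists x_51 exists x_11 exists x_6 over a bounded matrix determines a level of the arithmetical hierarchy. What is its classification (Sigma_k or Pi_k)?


Leading quantifier is forall, so the class is Pi.
Number of quantifier blocks = alternations + 1 = 1 + 1 = 2.
Classification: Pi_2

Pi_2


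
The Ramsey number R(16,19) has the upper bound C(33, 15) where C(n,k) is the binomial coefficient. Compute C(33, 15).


R(16,19) <= C(16+19-2, 16-1) = C(33, 15)
C(33, 15) = 33! / (15! * 18!)
= 1037158320

1037158320


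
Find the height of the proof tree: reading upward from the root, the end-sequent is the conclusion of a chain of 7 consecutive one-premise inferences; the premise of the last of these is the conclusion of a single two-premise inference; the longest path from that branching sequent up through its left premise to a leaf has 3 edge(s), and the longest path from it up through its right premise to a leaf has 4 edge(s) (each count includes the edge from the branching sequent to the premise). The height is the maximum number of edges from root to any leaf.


Longest path through the left premise: 3 edges (measured from the branching sequent)
Longest path through the right premise: 4 edges
Height of the subtree rooted at the branching sequent: max(3, 4) = 4
The branching sequent sits 7 edges above the root (the chain of one-premise inferences), so height = 4 + 7 = 11

11


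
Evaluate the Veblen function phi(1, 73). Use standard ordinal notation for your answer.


phi(1, 73):
phi(1, beta) = epsilon_beta (the beta-th epsilon number).
phi(1, 73) = epsilon_73

epsilon_73


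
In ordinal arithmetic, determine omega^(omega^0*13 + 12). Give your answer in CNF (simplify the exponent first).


omega^(omega^0*13 + 12):
omega^0 = 1, so the exponent is 13 + 12 = 25 (finite ordinal addition).
Result = omega^25, already a single CNF term.

omega^25


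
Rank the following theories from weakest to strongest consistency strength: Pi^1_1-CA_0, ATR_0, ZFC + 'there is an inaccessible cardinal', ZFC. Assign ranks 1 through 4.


Ordering by consistency strength:
1. ATR_0
2. Pi^1_1-CA_0
3. ZFC
4. ZFC + 'there is an inaccessible cardinal'


Pi^1_1-CA_0=2, ATR_0=1, ZFC + 'there is an inaccessible cardinal'=4, ZFC=3


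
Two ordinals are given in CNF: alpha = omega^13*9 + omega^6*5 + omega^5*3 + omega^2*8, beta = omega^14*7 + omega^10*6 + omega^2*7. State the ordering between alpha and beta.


Compare term by term from highest exponent:
alpha = omega^13*9 + omega^6*5 + omega^5*3 + omega^2*8
beta = omega^14*7 + omega^10*6 + omega^2*7
Term 1: alpha has omega^13*9, beta has omega^14*7
Term 2: alpha has omega^6*5, beta has omega^10*6
Term 3: alpha has omega^5*3, beta has omega^2*7
Term 4: alpha has omega^2*8, beta has omega^0*0
Result: alpha < beta

alpha < beta


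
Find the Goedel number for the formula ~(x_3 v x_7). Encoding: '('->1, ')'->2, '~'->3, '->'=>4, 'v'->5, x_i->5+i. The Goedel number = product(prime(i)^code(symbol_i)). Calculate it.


Formula: ~(x_3 v x_7)
Symbol codes: [3, 1, 8, 5, 12, 2]
Primes: [2, 3, 5, 7, 11, 13]
p_1^3 = 2^3 = 8
p_2^1 = 3^1 = 3
p_3^8 = 5^8 = 390625
p_4^5 = 7^5 = 16807
p_5^12 = 11^12 = 3138428376721
p_6^2 = 13^2 = 169
Product = 83571924449586788840625000

83571924449586788840625000


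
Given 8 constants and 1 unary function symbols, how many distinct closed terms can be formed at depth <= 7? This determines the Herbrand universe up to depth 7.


Herbrand terms by depth:
Depth 0: 8 constants
Depth 1: 8 new terms (running total: 16)
Depth 2: 8 new terms (running total: 24)
Depth 3: 8 new terms (running total: 32)
Depth 4: 8 new terms (running total: 40)
Depth 5: 8 new terms (running total: 48)
Depth 6: 8 new terms (running total: 56)
Depth 7: 8 new terms (running total: 64)
Total distinct ground terms = 64

64


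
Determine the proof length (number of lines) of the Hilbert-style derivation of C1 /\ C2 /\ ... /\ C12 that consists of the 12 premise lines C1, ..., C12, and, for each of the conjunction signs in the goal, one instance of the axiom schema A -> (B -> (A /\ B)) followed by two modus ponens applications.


Conjoining 12 premises:
- 12 premise lines
- the goal has 11 conjunction signs; each costs 1 axiom instance + 2 MP = 3 lines: 3 * 11 = 33
Total = 12 + 33 = 45 lines.

45


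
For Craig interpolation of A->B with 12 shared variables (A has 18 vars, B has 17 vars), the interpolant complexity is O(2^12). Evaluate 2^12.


Shared atoms = 12
Craig interpolant size bound = 2^12
= 4096

4096


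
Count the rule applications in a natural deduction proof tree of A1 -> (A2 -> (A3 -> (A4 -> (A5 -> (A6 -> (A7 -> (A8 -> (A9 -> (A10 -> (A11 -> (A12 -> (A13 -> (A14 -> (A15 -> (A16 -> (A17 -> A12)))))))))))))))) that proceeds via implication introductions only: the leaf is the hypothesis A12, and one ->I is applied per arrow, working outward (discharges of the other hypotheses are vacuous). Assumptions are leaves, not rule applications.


The formula has 17 arrows (->); its innermost consequent A12 is one of the antecedents,
so the proof starts from the hypothesis leaf A12 (not a rule application) and closes one arrow per ->I.
Building A1 -> (A2 -> (A3 -> (A4 -> (A5 -> (A6 -> (A7 -> (A8 -> (A9 -> (A10 -> (A11 -> (A12 -> (A13 -> (A14 -> (A15 -> (A16 -> (A17 -> A12)))))))))))))))) therefore takes 17 nested implication introductions.
Total inference nodes = 17

17


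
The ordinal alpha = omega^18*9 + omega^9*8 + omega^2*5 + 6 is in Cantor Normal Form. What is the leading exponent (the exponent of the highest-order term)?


CNF: omega^18*9 + omega^9*8 + omega^2*5 + 6
The leading term is omega^18*9, which has exponent 18.

18


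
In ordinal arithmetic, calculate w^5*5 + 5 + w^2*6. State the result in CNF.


Ordinal addition (w^5*5 + 5) + w^2*6:
alpha's leading term has exponent 5 > beta's exponent 2, so it survives.
alpha's tail term has exponent 0 < beta's exponent 2, so it is absorbed by beta.
In ordinal addition, any term followed by a strictly larger-exponent term is absorbed.
Result = w^5*5 + w^2*6

w^5*5 + w^2*6


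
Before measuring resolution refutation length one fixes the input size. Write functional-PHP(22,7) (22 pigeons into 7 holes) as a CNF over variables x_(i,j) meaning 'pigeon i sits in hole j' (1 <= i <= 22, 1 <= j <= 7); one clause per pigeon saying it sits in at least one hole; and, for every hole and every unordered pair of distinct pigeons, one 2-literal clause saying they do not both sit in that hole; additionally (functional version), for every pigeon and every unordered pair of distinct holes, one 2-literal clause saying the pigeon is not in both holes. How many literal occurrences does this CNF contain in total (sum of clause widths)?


functional-PHP(22,7): 22 pigeons, 7 holes, 22*7 = 154 variables.
- pigeon clauses: one per pigeon -> 22 clauses of width 7 -> 154 literals
- hole clauses: 7 holes * C(22,2) = 7 * 231 -> 1617 clauses of width 2 -> 3234 literals
- functional clauses: 22 pigeons * C(7,2) = 22 * 21 -> 462 clauses of width 2 -> 924 literals
Total literal occurrences = 154 + 3234 + 924 = 4312

4312


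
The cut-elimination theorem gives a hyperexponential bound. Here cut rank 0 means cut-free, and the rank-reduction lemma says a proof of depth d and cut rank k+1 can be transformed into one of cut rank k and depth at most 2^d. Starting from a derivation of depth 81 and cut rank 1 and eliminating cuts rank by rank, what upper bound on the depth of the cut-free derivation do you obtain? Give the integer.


Each rank reduction sends depth d to at most 2^d; cut rank r needs r reductions.
2_0(81) = 81
2_1(81) = 2^81 = 2417851639229258349412352
Cut-free depth bound = 2417851639229258349412352

2417851639229258349412352


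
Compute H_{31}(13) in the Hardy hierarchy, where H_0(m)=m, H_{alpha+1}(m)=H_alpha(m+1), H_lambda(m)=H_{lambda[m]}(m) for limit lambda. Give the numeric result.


H_31(13):
For finite ordinals k, H_k(n) = n + k (each successor step adds 1).
H_31(13) = 13 + 31 = 44

44


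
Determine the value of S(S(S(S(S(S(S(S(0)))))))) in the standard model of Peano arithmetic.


Counting successors applied to 0:
8 applications of S to 0 = 8

8


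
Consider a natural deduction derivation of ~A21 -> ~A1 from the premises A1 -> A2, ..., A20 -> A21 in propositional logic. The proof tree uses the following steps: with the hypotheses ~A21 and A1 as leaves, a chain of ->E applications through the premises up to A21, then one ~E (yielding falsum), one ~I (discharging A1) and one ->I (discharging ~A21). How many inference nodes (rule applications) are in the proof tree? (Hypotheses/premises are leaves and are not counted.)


From hypothesis A1, 20 ->E steps along the 20 premises yield A21.
~E with hypothesis ~A21 gives falsum (1 node); ~I discharging A1 gives ~A1 (1 node); ->I discharging ~A21 gives the goal (1 node).
Total = 20 + 3 = 23 inference nodes.

23


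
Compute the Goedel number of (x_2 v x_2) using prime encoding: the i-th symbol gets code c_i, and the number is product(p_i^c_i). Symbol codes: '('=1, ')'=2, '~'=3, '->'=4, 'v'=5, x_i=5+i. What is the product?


Formula: (x_2 v x_2)
Symbol codes: [1, 7, 5, 7, 2]
Primes: [2, 3, 5, 7, 11]
p_1^1 = 2^1 = 2
p_2^7 = 3^7 = 2187
p_3^5 = 5^5 = 3125
p_4^7 = 7^7 = 823543
p_5^2 = 11^2 = 121
Product = 1362073209131250

1362073209131250


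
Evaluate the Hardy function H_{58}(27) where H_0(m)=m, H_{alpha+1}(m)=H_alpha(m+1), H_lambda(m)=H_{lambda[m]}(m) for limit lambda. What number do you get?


H_58(27):
For finite ordinals k, H_k(n) = n + k (each successor step adds 1).
H_58(27) = 27 + 58 = 85

85


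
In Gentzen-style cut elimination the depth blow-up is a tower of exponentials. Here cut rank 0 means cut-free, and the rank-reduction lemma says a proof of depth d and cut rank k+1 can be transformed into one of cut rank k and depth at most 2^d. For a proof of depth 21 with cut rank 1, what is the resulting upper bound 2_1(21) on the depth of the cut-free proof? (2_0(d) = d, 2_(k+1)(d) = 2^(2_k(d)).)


Each rank reduction sends depth d to at most 2^d; cut rank r needs r reductions.
2_0(21) = 21
2_1(21) = 2^21 = 2097152
Cut-free depth bound = 2097152

2097152


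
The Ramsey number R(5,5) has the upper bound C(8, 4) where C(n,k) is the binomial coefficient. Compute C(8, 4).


R(5,5) <= C(5+5-2, 5-1) = C(8, 4)
C(8, 4) = 8! / (4! * 4!)
= 70

70


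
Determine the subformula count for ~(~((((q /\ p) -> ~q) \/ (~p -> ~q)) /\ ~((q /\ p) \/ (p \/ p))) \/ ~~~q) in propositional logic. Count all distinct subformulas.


Formula: ~(~((((q /\ p) -> ~q) \/ (~p -> ~q)) /\ ~((q /\ p) \/ (p \/ p))) \/ ~~~q)
Subformulas found:
  1. q
  2. p
  3. ~p
  4. ~q
  5. ~~q
  6. ~~~q
  7. (p \/ p)
  8. (q /\ p)
  9. (~p -> ~q)
  10. ((q /\ p) -> ~q)
  11. ((q /\ p) \/ (p \/ p))
  12. ~((q /\ p) \/ (p \/ p))
  13. (((q /\ p) -> ~q) \/ (~p -> ~q))
  14. ((((q /\ p) -> ~q) \/ (~p -> ~q)) /\ ~((q /\ p) \/ (p \/ p)))
  15. ~((((q /\ p) -> ~q) \/ (~p -> ~q)) /\ ~((q /\ p) \/ (p \/ p)))
  16. (~((((q /\ p) -> ~q) \/ (~p -> ~q)) /\ ~((q /\ p) \/ (p \/ p))) \/ ~~~q)
  17. ~(~((((q /\ p) -> ~q) \/ (~p -> ~q)) /\ ~((q /\ p) \/ (p \/ p))) \/ ~~~q)
Total distinct subformulas = 17

17


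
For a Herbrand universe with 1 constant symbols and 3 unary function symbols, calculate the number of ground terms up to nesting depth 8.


Herbrand terms by depth:
Depth 0: 1 constants
Depth 1: 3 new terms (running total: 4)
Depth 2: 9 new terms (running total: 13)
Depth 3: 27 new terms (running total: 40)
Depth 4: 81 new terms (running total: 121)
Depth 5: 243 new terms (running total: 364)
Depth 6: 729 new terms (running total: 1093)
Depth 7: 2187 new terms (running total: 3280)
Depth 8: 6561 new terms (running total: 9841)
Total distinct ground terms = 9841

9841


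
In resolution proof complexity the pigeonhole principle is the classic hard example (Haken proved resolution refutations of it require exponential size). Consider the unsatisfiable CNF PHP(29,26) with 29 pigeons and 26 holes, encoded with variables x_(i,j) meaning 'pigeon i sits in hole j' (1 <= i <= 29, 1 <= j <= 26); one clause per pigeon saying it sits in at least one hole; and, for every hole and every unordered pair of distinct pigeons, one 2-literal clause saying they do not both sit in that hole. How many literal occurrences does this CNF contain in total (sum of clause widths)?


PHP(29,26): 29 pigeons, 26 holes, 29*26 = 754 variables.
- pigeon clauses: one per pigeon -> 29 clauses of width 26 -> 754 literals
- hole clauses: 26 holes * C(29,2) = 26 * 406 -> 10556 clauses of width 2 -> 21112 literals
Total literal occurrences = 754 + 21112 = 21866

21866


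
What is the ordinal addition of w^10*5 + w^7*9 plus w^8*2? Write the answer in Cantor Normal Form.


Ordinal addition (w^10*5 + w^7*9) + w^8*2:
alpha's leading term has exponent 10 > beta's exponent 8, so it survives.
alpha's tail term has exponent 7 < beta's exponent 8, so it is absorbed by beta.
In ordinal addition, any term followed by a strictly larger-exponent term is absorbed.
Result = w^10*5 + w^8*2

w^10*5 + w^8*2


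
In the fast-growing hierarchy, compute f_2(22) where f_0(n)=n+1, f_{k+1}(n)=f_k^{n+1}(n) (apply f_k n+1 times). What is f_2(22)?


f_2(22) = f_1^23(22)
f_1(m) = 2m + 1.
Iterating: f_1^k(n) = 2^k*(n+1) - 1.
f_2(22) = 2^23*(22+1) - 1 = 8388608*23 - 1 = 192937983

192937983


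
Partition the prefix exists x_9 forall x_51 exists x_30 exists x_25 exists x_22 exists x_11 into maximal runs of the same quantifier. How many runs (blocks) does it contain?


Alternations = 2.
Blocks = alternations + 1 = 3

3


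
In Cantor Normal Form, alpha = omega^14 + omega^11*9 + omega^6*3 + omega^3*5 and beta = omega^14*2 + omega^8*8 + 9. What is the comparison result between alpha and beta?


Compare term by term from highest exponent:
alpha = omega^14 + omega^11*9 + omega^6*3 + omega^3*5
beta = omega^14*2 + omega^8*8 + 9
Term 1: alpha has omega^14*1, beta has omega^14*2
Term 2: alpha has omega^11*9, beta has omega^8*8
Term 3: alpha has omega^6*3, beta has omega^0*9
Term 4: alpha has omega^3*5, beta has omega^0*0
Result: alpha < beta

alpha < beta


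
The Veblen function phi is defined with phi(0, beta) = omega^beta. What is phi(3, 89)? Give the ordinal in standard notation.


phi(3, 89):
phi(3, beta) = eta_beta (the beta-th eta number, fixed point of zeta).
phi(3, 89) = eta_89

eta_89


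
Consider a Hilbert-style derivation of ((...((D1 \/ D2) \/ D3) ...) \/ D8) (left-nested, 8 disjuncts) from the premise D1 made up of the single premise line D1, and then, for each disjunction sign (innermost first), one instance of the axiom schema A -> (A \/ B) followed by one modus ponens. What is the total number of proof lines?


Building the left-nested 8-ary disjunction from D1:
- 1 premise line (D1)
- 8 disjuncts means 7 disjunction signs; each needs 1 axiom instance + 1 MP = 2 lines: 2 * 7 = 14
Total = 1 + 14 = 15 lines.

15


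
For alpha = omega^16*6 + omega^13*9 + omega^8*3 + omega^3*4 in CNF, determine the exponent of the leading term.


CNF: omega^16*6 + omega^13*9 + omega^8*3 + omega^3*4
The leading term is omega^16*6, which has exponent 16.

16


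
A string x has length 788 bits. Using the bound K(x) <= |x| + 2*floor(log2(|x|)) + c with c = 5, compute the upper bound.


floor(log2(788)) = 9
2 * 9 = 18
K(x) <= 788 + 18 + 5 = 811

811


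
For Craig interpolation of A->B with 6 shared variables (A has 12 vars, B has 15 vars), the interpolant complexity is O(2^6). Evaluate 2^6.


Shared atoms = 6
Craig interpolant size bound = 2^6
= 64

64


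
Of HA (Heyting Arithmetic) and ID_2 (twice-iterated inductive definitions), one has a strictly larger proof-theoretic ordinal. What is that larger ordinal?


Proof-theoretic ordinal of HA (Heyting Arithmetic): epsilon_0
Proof-theoretic ordinal of ID_2 (twice-iterated inductive definitions): psi_0(epsilon_{Omega_2+1})
Comparing: epsilon_0 < psi_0(epsilon_{Omega_2+1}).
The larger ordinal is psi_0(epsilon_{Omega_2+1}) (from ID_2 (twice-iterated inductive definitions)).

psi_0(epsilon_{Omega_2+1})


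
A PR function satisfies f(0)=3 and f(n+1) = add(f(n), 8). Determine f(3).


f(0) = 3
f(1) = add(f(0), 8) = add(3, 8) = 11
f(2) = add(f(1), 8) = add(11, 8) = 19
f(3) = add(f(2), 8) = add(19, 8) = 27


27


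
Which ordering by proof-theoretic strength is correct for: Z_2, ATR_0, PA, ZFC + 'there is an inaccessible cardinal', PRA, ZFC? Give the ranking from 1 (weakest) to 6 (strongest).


Ordering by consistency strength:
1. PRA
2. PA
3. ATR_0
4. Z_2
5. ZFC
6. ZFC + 'there is an inaccessible cardinal'


Z_2=4, ATR_0=3, PA=2, ZFC + 'there is an inaccessible cardinal'=6, PRA=1, ZFC=5


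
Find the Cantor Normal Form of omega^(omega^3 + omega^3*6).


omega^(omega^3 + omega^3*6):
Both terms of the exponent have the same exponent 3, so they merge: omega^3 + omega^3*6 = omega^3*(1+6) = omega^3*7.
omega raised to a CNF ordinal is a single CNF term: Result = omega^(omega^3*7)

omega^(omega^3*7)


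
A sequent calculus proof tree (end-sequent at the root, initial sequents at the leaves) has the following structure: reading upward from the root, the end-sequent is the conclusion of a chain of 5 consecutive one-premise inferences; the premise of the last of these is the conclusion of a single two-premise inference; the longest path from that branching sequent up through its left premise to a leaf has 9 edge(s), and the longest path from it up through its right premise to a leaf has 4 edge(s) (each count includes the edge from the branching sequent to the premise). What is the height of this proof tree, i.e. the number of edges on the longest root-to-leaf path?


Longest path through the left premise: 9 edges (measured from the branching sequent)
Longest path through the right premise: 4 edges
Height of the subtree rooted at the branching sequent: max(9, 4) = 9
The branching sequent sits 5 edges above the root (the chain of one-premise inferences), so height = 9 + 5 = 14

14


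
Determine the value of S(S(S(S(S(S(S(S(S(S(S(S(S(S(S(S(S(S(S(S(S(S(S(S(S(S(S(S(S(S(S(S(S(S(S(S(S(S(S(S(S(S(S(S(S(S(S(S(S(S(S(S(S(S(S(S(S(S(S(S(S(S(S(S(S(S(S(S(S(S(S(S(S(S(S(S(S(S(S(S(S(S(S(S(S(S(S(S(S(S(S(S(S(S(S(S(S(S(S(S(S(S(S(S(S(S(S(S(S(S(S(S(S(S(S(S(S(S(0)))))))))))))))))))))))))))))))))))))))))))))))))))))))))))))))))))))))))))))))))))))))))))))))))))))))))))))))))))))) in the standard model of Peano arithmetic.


Counting successors applied to 0:
118 applications of S to 0 = 118

118


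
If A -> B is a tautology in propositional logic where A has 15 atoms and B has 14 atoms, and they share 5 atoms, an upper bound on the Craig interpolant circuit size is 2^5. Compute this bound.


Shared atoms = 5
Craig interpolant size bound = 2^5
= 32

32


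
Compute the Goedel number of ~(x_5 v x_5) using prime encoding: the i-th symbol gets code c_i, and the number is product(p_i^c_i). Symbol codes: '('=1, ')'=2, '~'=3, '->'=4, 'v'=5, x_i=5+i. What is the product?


Formula: ~(x_5 v x_5)
Symbol codes: [3, 1, 10, 5, 10, 2]
Primes: [2, 3, 5, 7, 11, 13]
p_1^3 = 2^3 = 8
p_2^1 = 3^1 = 3
p_3^10 = 5^10 = 9765625
p_4^5 = 7^5 = 16807
p_5^10 = 11^10 = 25937424601
p_6^2 = 13^2 = 169
Product = 17266926539170824140625000

17266926539170824140625000


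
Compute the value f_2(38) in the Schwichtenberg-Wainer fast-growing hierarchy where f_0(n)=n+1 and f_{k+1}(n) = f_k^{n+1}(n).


f_2(38) = f_1^39(38)
f_1(m) = 2m + 1.
Iterating: f_1^k(n) = 2^k*(n+1) - 1.
f_2(38) = 2^39*(38+1) - 1 = 549755813888*39 - 1 = 21440476741631

21440476741631


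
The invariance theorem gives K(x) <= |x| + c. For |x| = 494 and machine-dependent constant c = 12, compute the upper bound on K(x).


K(x) <= |x| + c = 494 + 12 = 506

506


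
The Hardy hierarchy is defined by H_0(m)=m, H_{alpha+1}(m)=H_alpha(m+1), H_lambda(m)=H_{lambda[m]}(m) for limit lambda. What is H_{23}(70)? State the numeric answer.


H_23(70):
For finite ordinals k, H_k(n) = n + k (each successor step adds 1).
H_23(70) = 70 + 23 = 93

93


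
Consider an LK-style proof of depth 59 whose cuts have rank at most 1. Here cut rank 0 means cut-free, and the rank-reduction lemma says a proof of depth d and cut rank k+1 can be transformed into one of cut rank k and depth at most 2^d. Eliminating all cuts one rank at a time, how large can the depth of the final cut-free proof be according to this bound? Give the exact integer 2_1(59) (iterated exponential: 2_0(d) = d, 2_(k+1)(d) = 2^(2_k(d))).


Each rank reduction sends depth d to at most 2^d; cut rank r needs r reductions.
2_0(59) = 59
2_1(59) = 2^59 = 576460752303423488
Cut-free depth bound = 576460752303423488

576460752303423488


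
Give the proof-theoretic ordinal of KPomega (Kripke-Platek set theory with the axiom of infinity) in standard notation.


The proof-theoretic ordinal of KPomega (Kripke-Platek set theory with the axiom of infinity) is a standard result in ordinal analysis.
This ordinal is the supremum of order types of primitive recursive well-orderings
that the theory can prove to be well-ordered.
For KPomega (Kripke-Platek set theory with the axiom of infinity), the proof-theoretic ordinal is psi_0(epsilon_{Omega+1}).

psi_0(epsilon_{Omega+1})


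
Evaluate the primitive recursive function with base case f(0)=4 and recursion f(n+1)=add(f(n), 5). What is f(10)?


f(0) = 4
f(1) = add(f(0), 5) = add(4, 5) = 9
f(2) = add(f(1), 5) = add(9, 5) = 14
f(3) = add(f(2), 5) = add(14, 5) = 19
f(4) = add(f(3), 5) = add(19, 5) = 24
f(5) = add(f(4), 5) = add(24, 5) = 29
f(6) = add(f(5), 5) = add(29, 5) = 34
f(7) = add(f(6), 5) = add(34, 5) = 39
f(8) = add(f(7), 5) = add(39, 5) = 44
f(9) = add(f(8), 5) = add(44, 5) = 49
f(10) = add(f(9), 5) = add(49, 5) = 54


54


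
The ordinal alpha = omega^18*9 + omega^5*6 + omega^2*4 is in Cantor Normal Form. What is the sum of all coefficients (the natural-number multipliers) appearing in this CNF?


CNF: omega^18*9 + omega^5*6 + omega^2*4
Coefficients: 9 + 6 + 4 = 19

19


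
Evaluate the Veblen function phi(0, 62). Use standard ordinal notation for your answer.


phi(0, 62):
phi(0, beta) = omega^beta by definition.
phi(0, 62) = omega^62

omega^62


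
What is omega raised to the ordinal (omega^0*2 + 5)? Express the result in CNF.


omega^(omega^0*2 + 5):
omega^0 = 1, so the exponent is 2 + 5 = 7 (finite ordinal addition).
Result = omega^7, already a single CNF term.

omega^7


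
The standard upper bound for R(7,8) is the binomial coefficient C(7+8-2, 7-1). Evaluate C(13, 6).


R(7,8) <= C(7+8-2, 7-1) = C(13, 6)
C(13, 6) = 13! / (6! * 7!)
= 1716

1716


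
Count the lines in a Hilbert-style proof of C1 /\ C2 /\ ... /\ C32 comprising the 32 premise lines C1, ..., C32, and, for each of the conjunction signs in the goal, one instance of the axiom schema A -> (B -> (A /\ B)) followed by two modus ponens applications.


Conjoining 32 premises:
- 32 premise lines
- the goal has 31 conjunction signs; each costs 1 axiom instance + 2 MP = 3 lines: 3 * 31 = 93
Total = 32 + 93 = 125 lines.

125


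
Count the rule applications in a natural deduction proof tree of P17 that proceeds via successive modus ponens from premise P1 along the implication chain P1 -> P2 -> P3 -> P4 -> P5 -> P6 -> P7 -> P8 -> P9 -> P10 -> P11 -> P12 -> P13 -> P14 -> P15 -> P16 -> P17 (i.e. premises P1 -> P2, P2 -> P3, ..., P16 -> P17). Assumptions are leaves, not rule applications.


We have a chain: P1 -> P2 -> P3 -> P4 -> P5 -> P6 -> P7 -> P8 -> P9 -> P10 -> P11 -> P12 -> P13 -> P14 -> P15 -> P16 -> P17.
Each modus ponens application produces the next variable.
The chain has 17 propositions, so 17-1 = 16 modus ponens steps.
Total inference nodes = 16

16


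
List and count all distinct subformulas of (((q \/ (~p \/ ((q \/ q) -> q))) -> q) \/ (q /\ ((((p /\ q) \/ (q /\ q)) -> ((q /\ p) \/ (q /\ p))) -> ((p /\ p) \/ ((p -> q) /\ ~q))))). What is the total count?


Formula: (((q \/ (~p \/ ((q \/ q) -> q))) -> q) \/ (q /\ ((((p /\ q) \/ (q /\ q)) -> ((q /\ p) \/ (q /\ p))) -> ((p /\ p) \/ ((p -> q) /\ ~q)))))
Subformulas found:
  1. q
  2. p
  3. ~p
  4. ~q
  5. (q /\ p)
  6. (p /\ q)
  7. (q /\ q)
  8. (p /\ p)
  9. (p -> q)
  10. (q \/ q)
  11. ((q \/ q) -> q)
  12. ((p -> q) /\ ~q)
  13. ((p /\ q) \/ (q /\ q))
  14. ((q /\ p) \/ (q /\ p))
  15. (~p \/ ((q \/ q) -> q))
  16. (q \/ (~p \/ ((q \/ q) -> q)))
  17. ((p /\ p) \/ ((p -> q) /\ ~q))
  18. ((q \/ (~p \/ ((q \/ q) -> q))) -> q)
  19. (((p /\ q) \/ (q /\ q)) -> ((q /\ p) \/ (q /\ p)))
  20. ((((p /\ q) \/ (q /\ q)) -> ((q /\ p) \/ (q /\ p))) -> ((p /\ p) \/ ((p -> q) /\ ~q)))
  21. (q /\ ((((p /\ q) \/ (q /\ q)) -> ((q /\ p) \/ (q /\ p))) -> ((p /\ p) \/ ((p -> q) /\ ~q))))
  22. (((q \/ (~p \/ ((q \/ q) -> q))) -> q) \/ (q /\ ((((p /\ q) \/ (q /\ q)) -> ((q /\ p) \/ (q /\ p))) -> ((p /\ p) \/ ((p -> q) /\ ~q)))))
Total distinct subformulas = 22

22


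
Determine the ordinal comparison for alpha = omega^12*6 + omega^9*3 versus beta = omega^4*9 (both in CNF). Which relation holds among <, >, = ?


Compare term by term from highest exponent:
alpha = omega^12*6 + omega^9*3
beta = omega^4*9
Term 1: alpha has omega^12*6, beta has omega^4*9
Term 2: alpha has omega^9*3, beta has omega^0*0
Result: alpha > beta

alpha > beta


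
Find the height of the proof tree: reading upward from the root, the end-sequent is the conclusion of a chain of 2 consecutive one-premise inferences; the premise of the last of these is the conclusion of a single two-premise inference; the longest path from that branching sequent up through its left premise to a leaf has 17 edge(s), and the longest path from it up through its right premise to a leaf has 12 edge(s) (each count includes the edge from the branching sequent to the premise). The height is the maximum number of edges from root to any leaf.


Longest path through the left premise: 17 edges (measured from the branching sequent)
Longest path through the right premise: 12 edges
Height of the subtree rooted at the branching sequent: max(17, 12) = 17
The branching sequent sits 2 edges above the root (the chain of one-premise inferences), so height = 17 + 2 = 19

19


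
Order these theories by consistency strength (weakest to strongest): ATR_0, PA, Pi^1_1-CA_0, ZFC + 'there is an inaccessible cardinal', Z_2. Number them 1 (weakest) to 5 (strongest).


Ordering by consistency strength:
1. PA
2. ATR_0
3. Pi^1_1-CA_0
4. Z_2
5. ZFC + 'there is an inaccessible cardinal'


ATR_0=2, PA=1, Pi^1_1-CA_0=3, ZFC + 'there is an inaccessible cardinal'=5, Z_2=4


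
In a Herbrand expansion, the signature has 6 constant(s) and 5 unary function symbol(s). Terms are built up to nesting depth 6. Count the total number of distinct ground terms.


Herbrand terms by depth:
Depth 0: 6 constants
Depth 1: 30 new terms (running total: 36)
Depth 2: 150 new terms (running total: 186)
Depth 3: 750 new terms (running total: 936)
Depth 4: 3750 new terms (running total: 4686)
Depth 5: 18750 new terms (running total: 23436)
Depth 6: 93750 new terms (running total: 117186)
Total distinct ground terms = 117186

117186


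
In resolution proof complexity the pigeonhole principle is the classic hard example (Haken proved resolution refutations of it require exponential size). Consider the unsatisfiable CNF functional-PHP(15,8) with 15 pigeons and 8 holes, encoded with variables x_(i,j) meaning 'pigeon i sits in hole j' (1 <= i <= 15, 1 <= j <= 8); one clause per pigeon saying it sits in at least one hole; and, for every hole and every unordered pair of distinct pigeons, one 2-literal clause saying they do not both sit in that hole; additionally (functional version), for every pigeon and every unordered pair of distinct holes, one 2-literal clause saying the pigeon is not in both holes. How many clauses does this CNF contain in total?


functional-PHP(15,8): 15 pigeons, 8 holes, 15*8 = 120 variables.
- pigeon clauses: one per pigeon -> 15 clauses
- hole clauses: 8 holes * C(15,2) = 8 * 105 -> 840 clauses
- functional clauses: 15 pigeons * C(8,2) = 15 * 28 -> 420 clauses
Total clauses = 15 + 840 + 420 = 1275

1275


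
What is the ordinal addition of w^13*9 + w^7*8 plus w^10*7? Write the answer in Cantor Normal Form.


Ordinal addition (w^13*9 + w^7*8) + w^10*7:
alpha's leading term has exponent 13 > beta's exponent 10, so it survives.
alpha's tail term has exponent 7 < beta's exponent 10, so it is absorbed by beta.
In ordinal addition, any term followed by a strictly larger-exponent term is absorbed.
Result = w^13*9 + w^10*7

w^13*9 + w^10*7


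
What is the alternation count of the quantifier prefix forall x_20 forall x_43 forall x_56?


Walk the prefix and count type changes:
  position 1: forall -> forall
  position 2: forall -> forall
Total alternations = 0

0


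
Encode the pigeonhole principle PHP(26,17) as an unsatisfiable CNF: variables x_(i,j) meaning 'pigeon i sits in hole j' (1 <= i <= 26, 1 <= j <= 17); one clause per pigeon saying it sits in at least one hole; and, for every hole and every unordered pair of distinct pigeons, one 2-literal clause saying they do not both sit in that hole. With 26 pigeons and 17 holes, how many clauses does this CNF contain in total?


PHP(26,17): 26 pigeons, 17 holes, 26*17 = 442 variables.
- pigeon clauses: one per pigeon -> 26 clauses
- hole clauses: 17 holes * C(26,2) = 17 * 325 -> 5525 clauses
Total clauses = 26 + 5525 = 5551

5551


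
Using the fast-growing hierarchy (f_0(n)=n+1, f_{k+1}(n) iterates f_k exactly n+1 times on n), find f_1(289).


f_1(289) = f_0^290(289)
f_0 adds 1 each time, applied 290 times.
f_1(289) = 289 + 290 = 579

579


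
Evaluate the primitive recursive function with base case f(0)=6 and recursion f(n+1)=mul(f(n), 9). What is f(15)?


f(0) = 6
f(1) = mul(f(0), 9) = mul(6, 9) = 54
f(2) = mul(f(1), 9) = mul(54, 9) = 486
f(3) = mul(f(2), 9) = mul(486, 9) = 4374
f(4) = mul(f(3), 9) = mul(4374, 9) = 39366
f(5) = mul(f(4), 9) = mul(39366, 9) = 354294
f(6) = mul(f(5), 9) = mul(354294, 9) = 3188646
f(7) = mul(f(6), 9) = mul(3188646, 9) = 28697814
f(8) = mul(f(7), 9) = mul(28697814, 9) = 258280326
f(9) = mul(f(8), 9) = mul(258280326, 9) = 2324522934
f(10) = mul(f(9), 9) = mul(2324522934, 9) = 20920706406
f(11) = mul(f(10), 9) = mul(20920706406, 9) = 188286357654
f(12) = mul(f(11), 9) = mul(188286357654, 9) = 1694577218886
f(13) = mul(f(12), 9) = mul(1694577218886, 9) = 15251194969974
f(14) = mul(f(13), 9) = mul(15251194969974, 9) = 137260754729766
f(15) = mul(f(14), 9) = mul(137260754729766, 9) = 1235346792567894


1235346792567894


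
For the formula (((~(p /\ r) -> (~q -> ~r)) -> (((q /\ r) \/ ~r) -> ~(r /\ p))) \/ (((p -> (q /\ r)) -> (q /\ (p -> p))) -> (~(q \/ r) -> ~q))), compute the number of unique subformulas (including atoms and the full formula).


Formula: (((~(p /\ r) -> (~q -> ~r)) -> (((q /\ r) \/ ~r) -> ~(r /\ p))) \/ (((p -> (q /\ r)) -> (q /\ (p -> p))) -> (~(q \/ r) -> ~q)))
Subformulas found:
  1. r
  2. q
  3. p
  4. ~r
  5. ~q
  6. (q /\ r)
  7. (q \/ r)
  8. (r /\ p)
  9. (p /\ r)
  10. (p -> p)
  11. ~(r /\ p)
  12. ~(q \/ r)
  13. ~(p /\ r)
  14. (~q -> ~r)
  15. (p -> (q /\ r))
  16. (q /\ (p -> p))
  17. ((q /\ r) \/ ~r)
  18. (~(q \/ r) -> ~q)
  19. (~(p /\ r) -> (~q -> ~r))
  20. (((q /\ r) \/ ~r) -> ~(r /\ p))
  21. ((p -> (q /\ r)) -> (q /\ (p -> p)))
  22. (((p -> (q /\ r)) -> (q /\ (p -> p))) -> (~(q \/ r) -> ~q))
  23. ((~(p /\ r) -> (~q -> ~r)) -> (((q /\ r) \/ ~r) -> ~(r /\ p)))
  24. (((~(p /\ r) -> (~q -> ~r)) -> (((q /\ r) \/ ~r) -> ~(r /\ p))) \/ (((p -> (q /\ r)) -> (q /\ (p -> p))) -> (~(q \/ r) -> ~q)))
Total distinct subformulas = 24

24


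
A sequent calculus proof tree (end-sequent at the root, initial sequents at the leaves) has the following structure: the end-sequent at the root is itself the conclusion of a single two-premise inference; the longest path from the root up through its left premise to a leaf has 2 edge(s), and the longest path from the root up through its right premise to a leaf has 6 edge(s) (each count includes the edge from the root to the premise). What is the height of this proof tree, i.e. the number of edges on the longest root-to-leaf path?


Longest path through the left premise: 2 edges (measured from the branching sequent)
Longest path through the right premise: 6 edges
Height of the subtree rooted at the branching sequent: max(2, 6) = 6
The branching sequent is the root itself.
Total height = 6

6
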